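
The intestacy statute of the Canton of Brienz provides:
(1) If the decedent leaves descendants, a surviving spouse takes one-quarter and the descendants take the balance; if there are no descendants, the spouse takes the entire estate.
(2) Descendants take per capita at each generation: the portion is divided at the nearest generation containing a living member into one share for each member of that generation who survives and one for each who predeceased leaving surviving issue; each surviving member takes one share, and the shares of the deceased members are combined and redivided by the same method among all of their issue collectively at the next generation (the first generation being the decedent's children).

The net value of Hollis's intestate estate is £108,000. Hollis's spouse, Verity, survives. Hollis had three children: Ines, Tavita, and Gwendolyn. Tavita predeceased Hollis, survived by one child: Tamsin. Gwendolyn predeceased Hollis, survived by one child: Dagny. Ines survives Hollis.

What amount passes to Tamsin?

Verity takes one-quarter of £108,000 = £27,000. The remaining £81,000 passes to the descendants.
The descendants' portion (£81,000) is divided at the children's generation into 3 shares of £27,000. Ines takes £27,000. The 2 shares of the deceased (Tavita and Gwendolyn) are combined into a pool of £54,000.
That pool (£54,000) is divided at the grandchildren's generation equally among Tamsin and Dagny: £27,000 each.

Tamsin receives £27,000.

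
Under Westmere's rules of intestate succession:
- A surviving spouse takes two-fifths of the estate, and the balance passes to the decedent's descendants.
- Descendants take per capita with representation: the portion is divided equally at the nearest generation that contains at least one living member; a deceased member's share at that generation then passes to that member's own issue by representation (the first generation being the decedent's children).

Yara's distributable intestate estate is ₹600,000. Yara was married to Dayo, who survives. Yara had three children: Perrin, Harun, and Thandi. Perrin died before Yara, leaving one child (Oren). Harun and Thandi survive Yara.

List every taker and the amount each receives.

Dayo takes two-fifths of ₹600,000 = ₹240,000. The remaining ₹360,000 passes to the descendants.
The descendants' portion (₹360,000) is divided into 3 shares of ₹120,000: Harun and Thandi each take ₹120,000; Perrin's ₹120,000 share passes to Perrin's issue.
Perrin's share (₹120,000) passes entirely to Oren.

Dayo: ₹240,000; Oren: ₹120,000; Harun: ₹120,000; Thandi: ₹120,000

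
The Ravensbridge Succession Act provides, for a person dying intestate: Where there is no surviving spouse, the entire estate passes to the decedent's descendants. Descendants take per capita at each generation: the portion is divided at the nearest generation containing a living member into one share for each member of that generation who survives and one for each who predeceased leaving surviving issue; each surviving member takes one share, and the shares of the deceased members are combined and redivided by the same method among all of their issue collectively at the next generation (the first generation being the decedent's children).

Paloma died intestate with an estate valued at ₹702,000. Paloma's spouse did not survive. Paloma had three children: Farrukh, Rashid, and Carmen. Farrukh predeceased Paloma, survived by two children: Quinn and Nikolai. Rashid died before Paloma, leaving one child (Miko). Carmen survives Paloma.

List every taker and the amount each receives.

Quinn: ₹156,000; Nikolai: ₹156,000; Miko: ₹156,000; Carmen: ₹234,000

The entire ₹702,000 passes to the descendants.
That amount (₹702,000) is divided at the children's generation into 3 shares of ₹234,000. Carmen takes ₹234,000. The 2 shares of the deceased (Farrukh and Rashid) are combined into a pool of ₹468,000.
That pool (₹468,000) is divided at the grandchildren's generation equally among Quinn, Nikolai, and Miko: ₹156,000 each.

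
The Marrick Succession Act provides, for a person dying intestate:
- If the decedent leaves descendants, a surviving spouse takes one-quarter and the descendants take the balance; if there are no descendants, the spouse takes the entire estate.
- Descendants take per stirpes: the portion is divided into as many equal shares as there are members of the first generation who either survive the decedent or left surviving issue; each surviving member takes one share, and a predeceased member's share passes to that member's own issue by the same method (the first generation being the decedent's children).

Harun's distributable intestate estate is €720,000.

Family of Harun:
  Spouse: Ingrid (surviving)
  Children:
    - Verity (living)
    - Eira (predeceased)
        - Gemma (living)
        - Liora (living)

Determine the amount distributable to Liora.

Ingrid takes one-quarter of €720,000 = €180,000. The remaining €540,000 passes to the descendants.
The descendants' portion (€540,000) is divided into 2 shares of €270,000: Verity takes €270,000; Eira's €270,000 share passes to Eira's issue.
Eira's share (€270,000) is divided into 2 shares of €135,000: Gemma and Liora each take €135,000.

Liora receives €135,000.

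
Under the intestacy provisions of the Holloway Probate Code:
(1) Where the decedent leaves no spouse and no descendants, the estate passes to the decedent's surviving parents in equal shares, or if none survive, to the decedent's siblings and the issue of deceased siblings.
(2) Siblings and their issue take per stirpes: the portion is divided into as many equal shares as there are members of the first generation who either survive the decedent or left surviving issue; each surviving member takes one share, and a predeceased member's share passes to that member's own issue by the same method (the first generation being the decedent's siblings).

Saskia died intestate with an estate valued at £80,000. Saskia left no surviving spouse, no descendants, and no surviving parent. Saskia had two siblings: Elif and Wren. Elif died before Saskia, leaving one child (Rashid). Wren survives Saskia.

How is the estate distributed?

Rashid: £40,000; Wren: £40,000

The entire £80,000 passes to the siblings and their issue.
That amount (£80,000) is divided into 2 shares of £40,000: Wren takes £40,000; Elif's £40,000 share passes to Elif's issue.
Elif's share (£40,000) passes entirely to Rashid.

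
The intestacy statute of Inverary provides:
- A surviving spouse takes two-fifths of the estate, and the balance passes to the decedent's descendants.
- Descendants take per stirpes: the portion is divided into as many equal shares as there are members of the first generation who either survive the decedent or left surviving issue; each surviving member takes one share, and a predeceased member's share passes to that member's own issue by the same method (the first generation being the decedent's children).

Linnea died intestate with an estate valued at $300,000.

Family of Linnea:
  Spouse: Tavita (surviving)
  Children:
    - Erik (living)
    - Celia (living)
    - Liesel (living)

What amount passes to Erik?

Tavita takes two-fifths of $300,000 = $120,000. The remaining $180,000 passes to the descendants.
The descendants' portion ($180,000) is divided into 3 shares of $60,000: Erik, Celia, and Liesel each take $60,000.

Erik receives $60,000.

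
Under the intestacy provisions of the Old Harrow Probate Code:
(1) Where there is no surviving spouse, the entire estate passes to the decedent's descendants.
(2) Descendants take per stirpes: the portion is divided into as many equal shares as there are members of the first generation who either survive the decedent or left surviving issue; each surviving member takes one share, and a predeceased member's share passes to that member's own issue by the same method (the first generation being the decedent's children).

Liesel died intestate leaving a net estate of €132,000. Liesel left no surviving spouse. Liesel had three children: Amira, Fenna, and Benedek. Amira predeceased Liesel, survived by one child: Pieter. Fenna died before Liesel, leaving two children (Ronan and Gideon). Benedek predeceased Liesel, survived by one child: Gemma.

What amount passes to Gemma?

Gemma receives €44,000.

The entire €132,000 passes to the descendants.
That amount (€132,000) is divided into 3 shares of €44,000: Amira's €44,000 share passes to Amira's issue; Fenna's €44,000 share passes to Fenna's issue; Benedek's €44,000 share passes to Benedek's issue.
Amira's share (€44,000) passes entirely to Pieter.
Fenna's share (€44,000) is divided into 2 shares of €22,000: Ronan and Gideon each take €22,000.
Benedek's share (€44,000) passes entirely to Gemma.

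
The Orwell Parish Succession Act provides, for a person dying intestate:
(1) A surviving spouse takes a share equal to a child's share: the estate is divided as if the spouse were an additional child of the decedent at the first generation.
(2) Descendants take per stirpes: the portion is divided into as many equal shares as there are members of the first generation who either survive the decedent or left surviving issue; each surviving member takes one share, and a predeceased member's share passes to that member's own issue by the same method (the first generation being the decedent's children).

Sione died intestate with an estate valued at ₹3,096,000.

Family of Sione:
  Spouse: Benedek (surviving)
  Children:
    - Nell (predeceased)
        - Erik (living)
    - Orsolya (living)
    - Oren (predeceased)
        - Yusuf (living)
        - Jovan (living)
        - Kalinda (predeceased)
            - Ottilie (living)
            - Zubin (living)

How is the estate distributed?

Benedek: ₹774,000; Erik: ₹774,000; Orsolya: ₹774,000; Yusuf: ₹258,000; Jovan: ₹258,000; Ottilie: ₹129,000; Zubin: ₹129,000

The spouse counts as an additional share at the children's level, so there are 4 primary shares of ₹774,000. Benedek takes one such share (₹774,000).
The children's combined portion (₹2,322,000) is divided into 3 shares of ₹774,000: Orsolya takes ₹774,000; Nell's ₹774,000 share passes to Nell's issue; Oren's ₹774,000 share passes to Oren's issue.
Nell's share (₹774,000) passes entirely to Erik.
Oren's share (₹774,000) is divided into 3 shares of ₹258,000: Yusuf and Jovan each take ₹258,000; Kalinda's ₹258,000 share passes to Kalinda's issue.
Kalinda's share (₹258,000) is divided into 2 shares of ₹129,000: Ottilie and Zubin each take ₹129,000.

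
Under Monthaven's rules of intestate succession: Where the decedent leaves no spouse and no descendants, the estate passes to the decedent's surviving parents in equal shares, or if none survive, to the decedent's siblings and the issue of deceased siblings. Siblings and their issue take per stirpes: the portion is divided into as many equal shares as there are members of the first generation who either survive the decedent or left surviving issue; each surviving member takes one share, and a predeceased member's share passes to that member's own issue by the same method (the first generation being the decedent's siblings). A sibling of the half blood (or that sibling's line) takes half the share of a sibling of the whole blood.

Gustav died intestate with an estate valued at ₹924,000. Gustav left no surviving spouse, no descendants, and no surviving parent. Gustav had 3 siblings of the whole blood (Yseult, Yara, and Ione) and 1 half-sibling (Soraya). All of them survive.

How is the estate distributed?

Soraya: ₹132,000; Yseult: ₹264,000; Yara: ₹264,000; Ione: ₹264,000

The entire ₹924,000 passes to the siblings and their issue.
Counting each half-blood sibling's line as half a unit, there are 7/2 units in ₹924,000, so one unit is ₹264,000. Whole-blood lines (Yseult, Yara, and Ione) take ₹264,000 each; half-blood lines (Soraya) take ₹132,000 each.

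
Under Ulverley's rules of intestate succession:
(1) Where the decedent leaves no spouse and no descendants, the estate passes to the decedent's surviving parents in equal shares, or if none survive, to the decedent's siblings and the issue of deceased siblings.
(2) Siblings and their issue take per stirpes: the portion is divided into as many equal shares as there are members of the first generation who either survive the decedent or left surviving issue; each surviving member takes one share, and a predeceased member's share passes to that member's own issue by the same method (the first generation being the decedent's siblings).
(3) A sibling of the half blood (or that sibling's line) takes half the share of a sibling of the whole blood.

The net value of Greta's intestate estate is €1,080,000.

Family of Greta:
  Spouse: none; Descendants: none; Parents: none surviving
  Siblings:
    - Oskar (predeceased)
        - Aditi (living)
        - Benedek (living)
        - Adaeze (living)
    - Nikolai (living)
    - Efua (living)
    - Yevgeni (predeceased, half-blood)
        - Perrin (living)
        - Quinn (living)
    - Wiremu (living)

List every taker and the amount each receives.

The entire €1,080,000 passes to the siblings and their issue.
Counting each half-blood sibling's line as half a unit, there are 9/2 units in €1,080,000, so one unit is €240,000. Whole-blood lines (Oskar, Nikolai, Efua, and Wiremu) take €240,000 each; half-blood lines (Yevgeni) take €120,000 each.
Oskar's share (€240,000) is divided into 3 shares of €80,000: Aditi, Benedek, and Adaeze each take €80,000.
Yevgeni's share (€120,000) is divided into 2 shares of €60,000: Perrin and Quinn each take €60,000.

Aditi: €80,000; Benedek: €80,000; Adaeze: €80,000; Nikolai: €240,000; Efua: €240,000; Perrin: €60,000; Quinn: €60,000; Wiremu: €240,000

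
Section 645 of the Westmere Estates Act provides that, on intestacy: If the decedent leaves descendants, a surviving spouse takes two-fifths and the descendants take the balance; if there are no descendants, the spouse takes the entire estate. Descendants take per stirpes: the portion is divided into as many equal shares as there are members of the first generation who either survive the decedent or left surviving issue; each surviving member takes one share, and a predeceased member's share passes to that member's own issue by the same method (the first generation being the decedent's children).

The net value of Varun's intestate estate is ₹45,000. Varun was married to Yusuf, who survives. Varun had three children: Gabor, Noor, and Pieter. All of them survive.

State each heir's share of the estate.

Yusuf takes two-fifths of ₹45,000 = ₹18,000. The remaining ₹27,000 passes to the descendants.
The descendants' portion (₹27,000) is divided into 3 shares of ₹9,000: Gabor, Noor, and Pieter each take ₹9,000.

Yusuf: ₹18,000; Gabor: ₹9,000; Noor: ₹9,000; Pieter: ₹9,000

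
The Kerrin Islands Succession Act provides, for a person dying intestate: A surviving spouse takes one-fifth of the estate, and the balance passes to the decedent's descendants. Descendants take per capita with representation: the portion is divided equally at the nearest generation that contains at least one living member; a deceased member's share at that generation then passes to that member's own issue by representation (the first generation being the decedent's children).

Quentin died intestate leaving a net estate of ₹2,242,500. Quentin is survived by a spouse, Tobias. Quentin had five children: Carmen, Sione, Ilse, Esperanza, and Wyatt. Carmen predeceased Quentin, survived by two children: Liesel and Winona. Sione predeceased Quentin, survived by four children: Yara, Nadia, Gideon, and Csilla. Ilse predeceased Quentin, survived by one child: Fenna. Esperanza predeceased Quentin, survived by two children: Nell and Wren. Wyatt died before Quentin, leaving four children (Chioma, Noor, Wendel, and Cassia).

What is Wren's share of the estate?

Wren receives ₹138,000.

Tobias takes one-fifth of ₹2,242,500 = ₹448,500. The remaining ₹1,794,000 passes to the descendants.
No child survives, so the initial division is made at the grandchildren's generation.
The descendants' portion (₹1,794,000) is divided into 13 shares of ₹138,000: Liesel, Winona, Yara, Nadia, Gideon, Csilla, Fenna, Nell, Wren, Chioma, Noor, Wendel, and Cassia each take ₹138,000.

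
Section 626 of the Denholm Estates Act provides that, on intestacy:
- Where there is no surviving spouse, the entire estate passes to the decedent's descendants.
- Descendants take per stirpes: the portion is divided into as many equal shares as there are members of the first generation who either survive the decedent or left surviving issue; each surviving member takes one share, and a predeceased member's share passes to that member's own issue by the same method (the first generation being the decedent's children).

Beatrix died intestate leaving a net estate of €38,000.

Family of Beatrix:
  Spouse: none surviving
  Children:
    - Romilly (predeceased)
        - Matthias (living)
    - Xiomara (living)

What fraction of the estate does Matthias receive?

The entire €38,000 passes to the descendants.
That amount (€38,000) is divided into 2 shares of €19,000: Xiomara takes €19,000; Romilly's €19,000 share passes to Romilly's issue.
Romilly's share (€19,000) passes entirely to Matthias.

Matthias receives 1/2 of the estate.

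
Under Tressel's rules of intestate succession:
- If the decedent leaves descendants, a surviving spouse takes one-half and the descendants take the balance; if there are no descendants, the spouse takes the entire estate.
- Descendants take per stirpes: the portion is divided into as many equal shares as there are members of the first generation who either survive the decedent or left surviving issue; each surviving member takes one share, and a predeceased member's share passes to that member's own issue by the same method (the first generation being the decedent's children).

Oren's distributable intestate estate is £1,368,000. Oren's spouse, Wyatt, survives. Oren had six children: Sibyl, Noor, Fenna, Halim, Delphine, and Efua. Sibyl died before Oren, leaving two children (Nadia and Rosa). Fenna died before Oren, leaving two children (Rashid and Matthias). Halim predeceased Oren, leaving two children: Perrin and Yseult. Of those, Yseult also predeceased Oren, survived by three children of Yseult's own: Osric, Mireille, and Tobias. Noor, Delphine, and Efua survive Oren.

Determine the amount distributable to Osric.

Wyatt takes one-half of £1,368,000 = £684,000. The remaining £684,000 passes to the descendants.
The descendants' portion (£684,000) is divided into 6 shares of £114,000: Noor, Delphine, and Efua each take £114,000; Sibyl's £114,000 share passes to Sibyl's issue; Fenna's £114,000 share passes to Fenna's issue; Halim's £114,000 share passes to Halim's issue.
Sibyl's share (£114,000) is divided into 2 shares of £57,000: Nadia and Rosa each take £57,000.
Fenna's share (£114,000) is divided into 2 shares of £57,000: Rashid and Matthias each take £57,000.
Halim's share (£114,000) is divided into 2 shares of £57,000: Perrin takes £57,000; Yseult's £57,000 share passes to Yseult's issue.
Yseult's share (£57,000) is divided into 3 shares of £19,000: Osric, Mireille, and Tobias each take £19,000.

Osric receives £19,000.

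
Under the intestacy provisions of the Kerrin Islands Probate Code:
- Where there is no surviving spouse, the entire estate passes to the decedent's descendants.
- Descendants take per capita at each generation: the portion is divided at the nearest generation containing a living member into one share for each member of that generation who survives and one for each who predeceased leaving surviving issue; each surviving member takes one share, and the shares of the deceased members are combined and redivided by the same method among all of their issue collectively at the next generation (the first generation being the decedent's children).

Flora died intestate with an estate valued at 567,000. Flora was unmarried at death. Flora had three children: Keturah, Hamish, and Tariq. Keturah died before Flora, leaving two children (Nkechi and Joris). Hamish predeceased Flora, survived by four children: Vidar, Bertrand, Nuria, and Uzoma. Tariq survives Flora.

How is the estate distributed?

The entire 567,000 passes to the descendants.
That amount (567,000) is divided at the children's generation into 3 shares of 189,000. Tariq takes 189,000. The 2 shares of the deceased (Keturah and Hamish) are combined into a pool of 378,000.
That pool (378,000) is divided at the grandchildren's generation equally among Nkechi, Joris, Vidar, Bertrand, Nuria, and Uzoma: 63,000 each.

Nkechi: 63,000; Joris: 63,000; Vidar: 63,000; Bertrand: 63,000; Nuria: 63,000; Uzoma: 63,000; Tariq: 189,000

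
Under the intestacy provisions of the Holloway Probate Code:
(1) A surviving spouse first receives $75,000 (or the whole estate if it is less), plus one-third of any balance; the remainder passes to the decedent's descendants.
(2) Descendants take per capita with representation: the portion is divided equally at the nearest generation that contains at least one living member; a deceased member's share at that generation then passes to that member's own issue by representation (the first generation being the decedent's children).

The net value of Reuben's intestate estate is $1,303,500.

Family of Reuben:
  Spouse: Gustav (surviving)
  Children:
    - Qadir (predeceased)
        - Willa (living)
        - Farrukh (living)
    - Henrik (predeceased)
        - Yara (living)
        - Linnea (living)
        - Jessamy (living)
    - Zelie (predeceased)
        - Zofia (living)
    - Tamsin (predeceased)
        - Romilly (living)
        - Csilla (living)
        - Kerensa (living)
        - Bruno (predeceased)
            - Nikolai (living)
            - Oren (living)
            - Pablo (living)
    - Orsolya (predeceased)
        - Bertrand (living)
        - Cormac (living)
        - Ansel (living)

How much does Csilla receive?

Csilla receives $63,000.

Gustav first takes $75,000, leaving a balance of $1,228,500. Gustav then takes one-third of the balance ($409,500), for a total of $484,500. The remaining $819,000 passes to the descendants.
No child survives, so the initial division is made at the grandchildren's generation.
The descendants' portion ($819,000) is divided into 13 shares of $63,000: Willa, Farrukh, Yara, Linnea, Jessamy, Zofia, Romilly, Csilla, Kerensa, Bertrand, Cormac, and Ansel each take $63,000; Bruno's $63,000 share passes to Bruno's issue.
Bruno's share ($63,000) is divided into 3 shares of $21,000: Nikolai, Oren, and Pablo each take $21,000.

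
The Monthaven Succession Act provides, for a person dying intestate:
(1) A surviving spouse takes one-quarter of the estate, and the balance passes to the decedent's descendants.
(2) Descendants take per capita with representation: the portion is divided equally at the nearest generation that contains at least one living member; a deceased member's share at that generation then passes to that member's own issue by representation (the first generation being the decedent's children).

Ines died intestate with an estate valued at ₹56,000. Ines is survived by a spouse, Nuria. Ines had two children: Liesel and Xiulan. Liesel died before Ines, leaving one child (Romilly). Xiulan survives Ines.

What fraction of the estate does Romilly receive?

Nuria takes one-quarter of ₹56,000 = ₹14,000. The remaining ₹42,000 passes to the descendants.
The descendants' portion (₹42,000) is divided into 2 shares of ₹21,000: Xiulan takes ₹21,000; Liesel's ₹21,000 share passes to Liesel's issue.
Liesel's share (₹21,000) passes entirely to Romilly.

Romilly receives 3/8 of the estate.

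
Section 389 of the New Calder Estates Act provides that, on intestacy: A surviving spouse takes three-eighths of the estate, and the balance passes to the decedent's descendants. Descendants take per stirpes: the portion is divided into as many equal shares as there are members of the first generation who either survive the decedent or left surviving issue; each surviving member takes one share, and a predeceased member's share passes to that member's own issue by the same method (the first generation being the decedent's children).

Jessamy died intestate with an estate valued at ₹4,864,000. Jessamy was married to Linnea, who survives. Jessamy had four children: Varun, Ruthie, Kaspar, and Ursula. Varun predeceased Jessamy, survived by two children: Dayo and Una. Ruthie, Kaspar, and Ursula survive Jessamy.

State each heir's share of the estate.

Linnea takes three-eighths of ₹4,864,000 = ₹1,824,000. The remaining ₹3,040,000 passes to the descendants.
The descendants' portion (₹3,040,000) is divided into 4 shares of ₹760,000: Ruthie, Kaspar, and Ursula each take ₹760,000; Varun's ₹760,000 share passes to Varun's issue.
Varun's share (₹760,000) is divided into 2 shares of ₹380,000: Dayo and Una each take ₹380,000.

Linnea: ₹1,824,000; Dayo: ₹380,000; Una: ₹380,000; Ruthie: ₹760,000; Kaspar: ₹760,000; Ursula: ₹760,000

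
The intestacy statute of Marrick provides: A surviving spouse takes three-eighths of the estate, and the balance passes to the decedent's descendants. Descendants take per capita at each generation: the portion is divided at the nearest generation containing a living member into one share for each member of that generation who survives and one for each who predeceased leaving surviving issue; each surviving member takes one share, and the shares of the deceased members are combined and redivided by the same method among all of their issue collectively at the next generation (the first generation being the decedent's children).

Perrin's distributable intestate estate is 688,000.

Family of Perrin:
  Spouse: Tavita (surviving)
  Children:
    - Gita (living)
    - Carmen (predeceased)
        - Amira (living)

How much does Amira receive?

Tavita takes three-eighths of 688,000 = 258,000. The remaining 430,000 passes to the descendants.
The descendants' portion (430,000) is divided at the children's generation into 2 shares of 215,000. Gita takes 215,000. The remaining share for the deceased Carmen (215,000) is carried to the next generation.
That pool (215,000) passes entirely to Amira, the sole taker at the grandchildren's generation.

Amira receives 215,000.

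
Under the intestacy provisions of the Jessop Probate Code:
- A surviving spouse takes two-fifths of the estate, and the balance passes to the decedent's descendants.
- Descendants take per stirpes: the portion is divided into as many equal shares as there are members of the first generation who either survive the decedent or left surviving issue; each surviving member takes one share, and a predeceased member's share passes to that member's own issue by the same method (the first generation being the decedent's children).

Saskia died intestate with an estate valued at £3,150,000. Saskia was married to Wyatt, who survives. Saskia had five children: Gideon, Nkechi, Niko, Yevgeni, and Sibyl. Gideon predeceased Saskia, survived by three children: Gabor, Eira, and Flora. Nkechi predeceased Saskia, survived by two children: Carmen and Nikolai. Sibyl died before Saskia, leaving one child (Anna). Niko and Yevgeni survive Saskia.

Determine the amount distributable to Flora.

Flora receives £126,000.

Wyatt takes two-fifths of £3,150,000 = £1,260,000. The remaining £1,890,000 passes to the descendants.
The descendants' portion (£1,890,000) is divided into 5 shares of £378,000: Niko and Yevgeni each take £378,000; Gideon's £378,000 share passes to Gideon's issue; Nkechi's £378,000 share passes to Nkechi's issue; Sibyl's £378,000 share passes to Sibyl's issue.
Gideon's share (£378,000) is divided into 3 shares of £126,000: Gabor, Eira, and Flora each take £126,000.
Nkechi's share (£378,000) is divided into 2 shares of £189,000: Carmen and Nikolai each take £189,000.
Sibyl's share (£378,000) passes entirely to Anna.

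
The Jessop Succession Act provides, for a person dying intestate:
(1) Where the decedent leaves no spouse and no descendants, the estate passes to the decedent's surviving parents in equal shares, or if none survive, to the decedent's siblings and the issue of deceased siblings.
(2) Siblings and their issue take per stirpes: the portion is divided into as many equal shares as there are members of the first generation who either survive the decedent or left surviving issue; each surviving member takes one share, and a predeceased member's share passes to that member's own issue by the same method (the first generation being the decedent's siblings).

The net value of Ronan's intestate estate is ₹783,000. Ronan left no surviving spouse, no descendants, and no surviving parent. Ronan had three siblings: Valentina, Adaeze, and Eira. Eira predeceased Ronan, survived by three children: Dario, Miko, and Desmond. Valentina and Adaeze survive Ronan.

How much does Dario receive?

The entire ₹783,000 passes to the siblings and their issue.
That amount (₹783,000) is divided into 3 shares of ₹261,000: Valentina and Adaeze each take ₹261,000; Eira's ₹261,000 share passes to Eira's issue.
Eira's share (₹261,000) is divided into 3 shares of ₹87,000: Dario, Miko, and Desmond each take ₹87,000.

Dario receives ₹87,000.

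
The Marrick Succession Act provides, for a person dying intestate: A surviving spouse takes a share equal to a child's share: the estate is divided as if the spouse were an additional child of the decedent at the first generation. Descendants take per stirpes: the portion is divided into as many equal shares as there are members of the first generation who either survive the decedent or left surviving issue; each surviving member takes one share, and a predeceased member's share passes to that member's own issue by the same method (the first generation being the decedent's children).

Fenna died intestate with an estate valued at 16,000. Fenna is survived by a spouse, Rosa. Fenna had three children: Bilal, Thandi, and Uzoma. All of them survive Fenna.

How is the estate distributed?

Rosa: 4,000; Bilal: 4,000; Thandi: 4,000; Uzoma: 4,000

The spouse counts as an additional share at the children's level, so there are 4 primary shares of 4,000. Rosa takes one such share (4,000).
The children's combined portion (12,000) is divided into 3 shares of 4,000: Bilal, Thandi, and Uzoma each take 4,000.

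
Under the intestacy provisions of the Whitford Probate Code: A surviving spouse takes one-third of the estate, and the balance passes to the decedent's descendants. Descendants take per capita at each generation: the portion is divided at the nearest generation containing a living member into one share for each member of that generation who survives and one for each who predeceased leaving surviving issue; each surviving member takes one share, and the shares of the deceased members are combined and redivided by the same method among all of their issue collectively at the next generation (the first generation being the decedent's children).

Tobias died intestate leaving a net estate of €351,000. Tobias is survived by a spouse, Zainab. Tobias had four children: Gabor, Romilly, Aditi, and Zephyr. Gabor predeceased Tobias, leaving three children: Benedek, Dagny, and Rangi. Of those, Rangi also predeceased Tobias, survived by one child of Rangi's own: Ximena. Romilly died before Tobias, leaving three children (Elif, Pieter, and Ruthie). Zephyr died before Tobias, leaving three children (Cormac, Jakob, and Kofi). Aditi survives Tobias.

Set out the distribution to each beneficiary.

Zainab: €117,000; Benedek: €19,500; Dagny: €19,500; Ximena: €19,500; Elif: €19,500; Pieter: €19,500; Ruthie: €19,500; Aditi: €58,500; Cormac: €19,500; Jakob: €19,500; Kofi: €19,500

Zainab takes one-third of €351,000 = €117,000. The remaining €234,000 passes to the descendants.
The descendants' portion (€234,000) is divided at the children's generation into 4 shares of €58,500. Aditi takes €58,500. The 3 shares of the deceased (Gabor, Romilly, and Zephyr) are combined into a pool of €175,500.
That pool (€175,500) is divided at the grandchildren's generation into 9 shares of €19,500. Benedek, Dagny, Elif, Pieter, Ruthie, Cormac, Jakob, and Kofi each take €19,500. The remaining share for the deceased Rangi (€19,500) is carried to the next generation.
That pool (€19,500) passes entirely to Ximena, the sole taker at the great-grandchildren's generation.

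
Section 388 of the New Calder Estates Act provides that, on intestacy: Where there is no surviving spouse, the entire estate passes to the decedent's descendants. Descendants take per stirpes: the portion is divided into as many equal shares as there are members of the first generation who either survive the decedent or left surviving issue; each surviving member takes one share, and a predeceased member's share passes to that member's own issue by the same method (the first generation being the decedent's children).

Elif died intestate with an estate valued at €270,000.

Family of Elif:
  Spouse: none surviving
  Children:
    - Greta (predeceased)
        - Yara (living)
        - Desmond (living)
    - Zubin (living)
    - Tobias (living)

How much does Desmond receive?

The entire €270,000 passes to the descendants.
That amount (€270,000) is divided into 3 shares of €90,000: Zubin and Tobias each take €90,000; Greta's €90,000 share passes to Greta's issue.
Greta's share (€90,000) is divided into 2 shares of €45,000: Yara and Desmond each take €45,000.

Desmond receives €45,000.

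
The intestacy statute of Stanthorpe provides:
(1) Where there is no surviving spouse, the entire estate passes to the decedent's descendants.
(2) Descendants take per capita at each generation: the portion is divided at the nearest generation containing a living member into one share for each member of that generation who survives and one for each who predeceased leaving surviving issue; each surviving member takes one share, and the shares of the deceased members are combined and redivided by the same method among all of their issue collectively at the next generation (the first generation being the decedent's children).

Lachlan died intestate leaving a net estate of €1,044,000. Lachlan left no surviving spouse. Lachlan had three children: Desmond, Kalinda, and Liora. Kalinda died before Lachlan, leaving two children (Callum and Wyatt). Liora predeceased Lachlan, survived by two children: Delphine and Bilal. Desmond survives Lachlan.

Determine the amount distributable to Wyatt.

The entire €1,044,000 passes to the descendants.
That amount (€1,044,000) is divided at the children's generation into 3 shares of €348,000. Desmond takes €348,000. The 2 shares of the deceased (Kalinda and Liora) are combined into a pool of €696,000.
That pool (€696,000) is divided at the grandchildren's generation equally among Callum, Wyatt, Delphine, and Bilal: €174,000 each.

Wyatt receives €174,000.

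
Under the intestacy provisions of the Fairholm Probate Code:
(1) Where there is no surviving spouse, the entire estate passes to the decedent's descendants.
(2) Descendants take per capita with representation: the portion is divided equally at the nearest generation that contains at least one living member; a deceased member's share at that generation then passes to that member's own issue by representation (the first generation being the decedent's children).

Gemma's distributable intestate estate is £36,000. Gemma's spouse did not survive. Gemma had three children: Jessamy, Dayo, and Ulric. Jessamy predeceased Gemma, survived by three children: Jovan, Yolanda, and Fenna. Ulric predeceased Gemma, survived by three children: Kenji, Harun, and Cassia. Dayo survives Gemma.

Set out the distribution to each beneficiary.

Jovan: £4,000; Yolanda: £4,000; Fenna: £4,000; Dayo: £12,000; Kenji: £4,000; Harun: £4,000; Cassia: £4,000

The entire £36,000 passes to the descendants.
That amount (£36,000) is divided into 3 shares of £12,000: Dayo takes £12,000; Jessamy's £12,000 share passes to Jessamy's issue; Ulric's £12,000 share passes to Ulric's issue.
Jessamy's share (£12,000) is divided into 3 shares of £4,000: Jovan, Yolanda, and Fenna each take £4,000.
Ulric's share (£12,000) is divided into 3 shares of £4,000: Kenji, Harun, and Cassia each take £4,000.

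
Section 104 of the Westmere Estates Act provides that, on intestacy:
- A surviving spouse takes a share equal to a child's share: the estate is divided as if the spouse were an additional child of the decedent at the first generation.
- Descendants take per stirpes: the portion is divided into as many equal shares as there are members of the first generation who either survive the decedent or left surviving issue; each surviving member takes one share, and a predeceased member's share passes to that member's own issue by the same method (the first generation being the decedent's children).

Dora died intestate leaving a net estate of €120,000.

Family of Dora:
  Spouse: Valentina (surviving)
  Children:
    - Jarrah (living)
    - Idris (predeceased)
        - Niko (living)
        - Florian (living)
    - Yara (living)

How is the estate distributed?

The spouse counts as an additional share at the children's level, so there are 4 primary shares of €30,000. Valentina takes one such share (€30,000).
The children's combined portion (€90,000) is divided into 3 shares of €30,000: Jarrah and Yara each take €30,000; Idris's €30,000 share passes to Idris's issue.
Idris's share (€30,000) is divided into 2 shares of €15,000: Niko and Florian each take €15,000.

Valentina: €30,000; Jarrah: €30,000; Niko: €15,000; Florian: €15,000; Yara: €30,000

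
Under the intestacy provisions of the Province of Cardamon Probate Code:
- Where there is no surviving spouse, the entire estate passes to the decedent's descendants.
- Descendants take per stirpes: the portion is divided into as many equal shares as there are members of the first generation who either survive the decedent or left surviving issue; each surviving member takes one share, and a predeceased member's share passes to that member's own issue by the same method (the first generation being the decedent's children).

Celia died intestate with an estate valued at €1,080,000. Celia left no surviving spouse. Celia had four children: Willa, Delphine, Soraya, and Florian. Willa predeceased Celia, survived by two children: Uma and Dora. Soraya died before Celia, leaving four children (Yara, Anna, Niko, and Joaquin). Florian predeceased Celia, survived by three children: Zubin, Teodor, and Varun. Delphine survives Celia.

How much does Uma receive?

Uma receives €135,000.

The entire €1,080,000 passes to the descendants.
That amount (€1,080,000) is divided into 4 shares of €270,000: Delphine takes €270,000; Willa's €270,000 share passes to Willa's issue; Soraya's €270,000 share passes to Soraya's issue; Florian's €270,000 share passes to Florian's issue.
Willa's share (€270,000) is divided into 2 shares of €135,000: Uma and Dora each take €135,000.
Soraya's share (€270,000) is divided into 4 shares of €67,500: Yara, Anna, Niko, and Joaquin each take €67,500.
Florian's share (€270,000) is divided into 3 shares of €90,000: Zubin, Teodor, and Varun each take €90,000.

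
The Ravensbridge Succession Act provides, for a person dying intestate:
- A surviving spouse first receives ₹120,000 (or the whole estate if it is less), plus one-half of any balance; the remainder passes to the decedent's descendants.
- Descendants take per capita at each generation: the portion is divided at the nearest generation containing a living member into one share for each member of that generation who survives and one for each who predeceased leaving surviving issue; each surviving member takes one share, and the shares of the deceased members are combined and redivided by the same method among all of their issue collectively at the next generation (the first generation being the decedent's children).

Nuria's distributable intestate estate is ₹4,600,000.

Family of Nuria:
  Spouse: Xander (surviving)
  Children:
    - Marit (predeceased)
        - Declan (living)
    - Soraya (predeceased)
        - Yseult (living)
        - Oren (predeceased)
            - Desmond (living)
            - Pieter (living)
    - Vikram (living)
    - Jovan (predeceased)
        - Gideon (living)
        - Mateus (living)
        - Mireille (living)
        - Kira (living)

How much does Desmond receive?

Xander first takes ₹120,000, leaving a balance of ₹4,480,000. Xander then takes one-half of the balance (₹2,240,000), for a total of ₹2,360,000. The remaining ₹2,240,000 passes to the descendants.
The descendants' portion (₹2,240,000) is divided at the children's generation into 4 shares of ₹560,000. Vikram takes ₹560,000. The 3 shares of the deceased (Marit, Soraya, and Jovan) are combined into a pool of ₹1,680,000.
That pool (₹1,680,000) is divided at the grandchildren's generation into 7 shares of ₹240,000. Declan, Yseult, Gideon, Mateus, Mireille, and Kira each take ₹240,000. The remaining share for the deceased Oren (₹240,000) is carried to the next generation.
That pool (₹240,000) is divided at the great-grandchildren's generation equally among Desmond and Pieter: ₹120,000 each.

Desmond receives ₹120,000.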